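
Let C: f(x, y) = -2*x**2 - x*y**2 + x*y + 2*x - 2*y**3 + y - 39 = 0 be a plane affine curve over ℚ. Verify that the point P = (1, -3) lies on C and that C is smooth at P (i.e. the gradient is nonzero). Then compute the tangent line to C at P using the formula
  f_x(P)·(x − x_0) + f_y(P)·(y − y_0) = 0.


Tangent line at P: -14*x - 46*y - 124 = 0.

Step 1: f(1, -3) = 0, so P lies on C.
Step 2: partial derivatives
  f_x(x, y) = -4*x - y**2 + y + 2, f_y(x, y) = -2*x*y + x - 6*y**2 + 1.
  f_x(P) = -14, f_y(P) = -46 (gradient nonzero, so P is smooth).
Step 3: tangent line at P: -14·(x − 1) + -46·(y − -3) = 0.
Expanding: -14*x - 46*y - 124 = 0.


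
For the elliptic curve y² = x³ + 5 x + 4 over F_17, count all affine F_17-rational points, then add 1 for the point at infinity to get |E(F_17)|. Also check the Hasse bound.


Affine points = {(0, 2), (0, 15), (5, 1), (5, 16), (7, 5), (7, 12), (9, 8), (9, 9), (10, 0), (11, 8), (11, 9), (14, 8), (14, 9), (16, 7), (16, 10)}; affine count = 15; |E(F_17)| = 16.

Discriminant check: Δ ∝ 4a³ + 27b² = 4·5³ + 27·4² = 4·125 + 27·16 ≡ 14 (mod 17). Nonzero ⇒ E is nonsingular.
For each x ∈ F_17, compute rhs = x³ + 5·x + 4 mod 17, then count y ∈ F_17 with y² ≡ rhs.
  x = 0: rhs = 4, matching y values: 2, 15 (2 points).
  x = 1: rhs = 10, matching y values: none (0 points).
  x = 2: rhs = 5, matching y values: none (0 points).
  x = 3: rhs = 12, matching y values: none (0 points).
  x = 4: rhs = 3, matching y values: none (0 points).
  x = 5: rhs = 1, matching y values: 1, 16 (2 points).
  x = 6: rhs = 12, matching y values: none (0 points).
  x = 7: rhs = 8, matching y values: 5, 12 (2 points).
  x = 8: rhs = 12, matching y values: none (0 points).
  x = 9: rhs = 13, matching y values: 8, 9 (2 points).
  x = 10: rhs = 0, matching y values: 0 (1 points).
  x = 11: rhs = 13, matching y values: 8, 9 (2 points).
  x = 12: rhs = 7, matching y values: none (0 points).
  x = 13: rhs = 5, matching y values: none (0 points).
  x = 14: rhs = 13, matching y values: 8, 9 (2 points).
  x = 15: rhs = 3, matching y values: none (0 points).
  x = 16: rhs = 15, matching y values: 7, 10 (2 points).
Total affine count: 15.
Full point count |E(F_17)| = 15 + 1 = 16.
Hasse bound: |16 − (17+1)| = |-2| = 2 ≤ 2√17 ≈ 8.2462 ✓.


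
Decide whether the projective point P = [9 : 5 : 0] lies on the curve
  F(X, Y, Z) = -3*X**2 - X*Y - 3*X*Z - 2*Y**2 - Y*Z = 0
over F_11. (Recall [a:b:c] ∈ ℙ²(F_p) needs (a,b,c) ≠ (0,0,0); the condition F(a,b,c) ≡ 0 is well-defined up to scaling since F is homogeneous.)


F(9,5,0) ≡ 3 (mod 11); P is NOT on the curve.

Evaluate F(9, 5, 0) term-by-term (mod 11).
  -3*X**2 ↦ -3·81·1·1 = -243
  -X*Y ↦ -1·9·5·1 = -45
  -3*X*Z ↦ -3·9·1·0 = 0
  -2*Y**2 ↦ -2·1·25·1 = -50
  -Y*Z ↦ -1·1·5·0 = 0
Sum: F(9, 5, 0) = (-243) + (-45) + (0) + (-50) + (0) = -338.
Reducing mod 11: -338 ≡ 3 (mod 11).
Since F(a, b, c) ≡ 3 ≠ 0 (mod 11), P does NOT lie on the curve.


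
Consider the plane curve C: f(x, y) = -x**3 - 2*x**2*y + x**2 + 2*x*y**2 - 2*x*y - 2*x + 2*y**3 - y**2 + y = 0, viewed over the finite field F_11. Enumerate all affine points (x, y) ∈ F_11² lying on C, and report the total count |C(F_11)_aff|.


Affine F_11-points: {(0, 0), (0, 8), (0, 9), (1, 10), (2, 7), (5, 0), (5, 2), (5, 10), (6, 4), (7, 0), (7, 2), (7, 8), (8, 3), (8, 7), (8, 10), (10, 4), (10, 7)}; count = 17.

For each of the 121 pairs (x, y) ∈ F_11², evaluate f(x, y) mod 11. Record the zeros.
  x = 0: [0↦0, 1↦2, 2↦3, 3↦4, 4↦6, 5↦10, 6↦6, 7↦6, 8↦0, 9↦0, 10↦7]  zeros at y ∈ {0, 8, 9}
  x = 1: [0↦9, 1↦9, 2↦1, 3↦8, 4↦9, 5↦5, 6↦8, 7↦8, 8↦6, 9↦3, 10↦0]  zeros at y ∈ {10}
  x = 2: [0↦3, 1↦8, 2↦9, 3↦7, 4↦3, 5↦9, 6↦4, 7↦0, 8↦9, 9↦10, 10↦4]  zeros at y ∈ {7}
  x = 3: [0↦9, 1↦4, 2↦10, 3↦6, 4↦4, 5↦5, 6↦10, 7↦9, 8↦3, 9↦4, 10↦2]  zeros at y ∈ ∅
  x = 4: [0↦10, 1↦2, 2↦9, 3↦10, 4↦6, 5↦9, 6↦9, 7↦7, 8↦4, 9↦1, 10↦10]  zeros at y ∈ ∅
  x = 5: [0↦0, 1↦7, 2↦0, 3↦2, 4↦3, 5↦4, 6↦6, 7↦10, 8↦6, 9↦6, 10↦0]  zeros at y ∈ {0, 2, 10}
  x = 6: [0↦6, 1↦2, 2↦10, 3↦9, 4↦0, 5↦6, 6↦6, 7↦1, 8↦3, 9↦2, 10↦10]  zeros at y ∈ {4}
  x = 7: [0↦0, 1↦3, 2↦0, 3↦3, 4↦2, 5↦9, 6↦3, 7↦7, 8↦0, 9↦5, 10↦1]  zeros at y ∈ {0, 2, 8}
  x = 8: [0↦9, 1↦4, 2↦8, 3↦0, 4↦3, 5↦7, 6↦2, 7↦0, 8↦2, 9↦9, 10↦0]  zeros at y ∈ {3, 7, 10}
  x = 9: [0↦5, 1↦10, 2↦6, 3↦5, 4↦8, 5↦5, 6↦8, 7↦7, 8↦3, 9↦8, 10↦1]  zeros at y ∈ ∅
  x = 10: [0↦4, 1↦4, 2↦10, 3↦1, 4↦0, 5↦8, 6↦4, 7↦0, 8↦8, 9↦7, 10↦9]  zeros at y ∈ {4, 7}
Collecting zeros: affine points = {(0, 0), (0, 8), (0, 9), (1, 10), (2, 7), (5, 0), (5, 2), (5, 10), (6, 4), (7, 0), (7, 2), (7, 8), (8, 3), (8, 7), (8, 10), (10, 4), (10, 7)}.
Total count |C(F_11)_aff| = 17.


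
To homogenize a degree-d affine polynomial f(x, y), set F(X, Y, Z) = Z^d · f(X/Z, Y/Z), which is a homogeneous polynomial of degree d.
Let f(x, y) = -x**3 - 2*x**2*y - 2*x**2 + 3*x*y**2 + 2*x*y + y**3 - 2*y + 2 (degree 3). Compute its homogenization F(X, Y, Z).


F(X, Y, Z) = -X**3 - 2*X**2*Y - 2*X**2*Z + 3*X*Y**2 + 2*X*Y*Z + Y**3 - 2*Y*Z**2 + 2*Z**3

deg(f) = 3.
Substitute x = X/Z, y = Y/Z into f, then multiply by Z^3.
  monomial -1·x^3·y^0 ↦ -1·X^3·Y^0·Z^0.
  monomial -2·x^2·y^1 ↦ -2·X^2·Y^1·Z^0.
  monomial -2·x^2·y^0 ↦ -2·X^2·Y^0·Z^1.
  monomial 3·x^1·y^2 ↦ 3·X^1·Y^2·Z^0.
  monomial 2·x^1·y^1 ↦ 2·X^1·Y^1·Z^1.
  monomial 1·x^0·y^3 ↦ 1·X^0·Y^3·Z^0.
  monomial -2·x^0·y^1 ↦ -2·X^0·Y^1·Z^2.
  monomial 2·x^0·y^0 ↦ 2·X^0·Y^0·Z^3.
Collecting: F(X, Y, Z) = -X**3 - 2*X**2*Y - 2*X**2*Z + 3*X*Y**2 + 2*X*Y*Z + Y**3 - 2*Y*Z**2 + 2*Z**3.


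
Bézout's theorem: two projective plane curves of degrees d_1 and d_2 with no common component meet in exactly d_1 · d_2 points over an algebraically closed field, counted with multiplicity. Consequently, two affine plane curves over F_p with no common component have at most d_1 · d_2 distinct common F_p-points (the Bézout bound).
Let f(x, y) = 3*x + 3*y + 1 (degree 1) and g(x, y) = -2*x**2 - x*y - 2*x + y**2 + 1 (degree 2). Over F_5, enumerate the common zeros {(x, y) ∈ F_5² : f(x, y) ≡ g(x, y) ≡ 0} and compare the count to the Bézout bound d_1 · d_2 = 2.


Common zeros: {(0, 3)}; count = 1; Bézout bound = 2.

deg(f) = 1, deg(g) = 2, so Bézout bound = 2.
Scan x ∈ F_5. For each x, list the y ∈ F_5 with f(x, y) ≡ 0 and those with g(x, y) ≡ 0 (mod 5); the common zeros in that column are the intersection.
  x = 0: f ≡ 0 at y ∈ {3}; g ≡ 0 at y ∈ {2, 3}; common: {3}.
  x = 1: f ≡ 0 at y ∈ {2}; g ≡ 0 at y ∈ ∅; common: ∅.
  x = 2: f ≡ 0 at y ∈ {1}; g ≡ 0 at y ∈ ∅; common: ∅.
  x = 3: f ≡ 0 at y ∈ {0}; g ≡ 0 at y ∈ {1, 2}; common: ∅.
  x = 4: f ≡ 0 at y ∈ {4}; g ≡ 0 at y ∈ ∅; common: ∅.
Collecting: common zeros = {(0, 3)}, so the count is 1.
Comparison with the Bézout bound: 1 ≤ 2 = deg(f)·deg(g), as expected for curves with no common component (the affine F_5-count falls short of the bound because intersections may lie at infinity, over extension fields, or carry multiplicity).


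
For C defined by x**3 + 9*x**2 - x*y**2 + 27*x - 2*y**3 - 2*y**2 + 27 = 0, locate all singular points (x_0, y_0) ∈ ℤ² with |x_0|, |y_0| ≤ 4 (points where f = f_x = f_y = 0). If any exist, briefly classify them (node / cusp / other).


Singular points: {(-3, 0)}; classification: cusp.

Compute partial derivatives:
  f_x = 3*x**2 + 18*x - y**2 + 27.
  f_y = -2*x*y - 6*y**2 - 4*y.
Scan x_0 ∈ {−4, ..., 4}. For each x_0, f_y(x_0, y) is a polynomial in y; find its integer roots y ∈ {−4, ..., 4}, then test f_x and f at those candidates.
  x = -4: f_y(-4, y) = -6*y**2 + 4*y; vanishes at y ∈ {0}. (-4, 0): f_x = 3 ≠ 0.
  x = -3: f_y(-3, y) = -6*y**2 + 2*y; vanishes at y ∈ {0}. (-3, 0): f_x = 0, f = 0 — SINGULAR.
  x = -2: f_y(-2, y) = -6*y**2; vanishes at y ∈ {0}. (-2, 0): f_x = 3 ≠ 0.
  x = -1: f_y(-1, y) = -6*y**2 - 2*y; vanishes at y ∈ {0}. (-1, 0): f_x = 12 ≠ 0.
  x = 0: f_y(0, y) = -6*y**2 - 4*y; vanishes at y ∈ {0}. (0, 0): f_x = 27 ≠ 0.
  x = 1: f_y(1, y) = -6*y**2 - 6*y; vanishes at y ∈ {-1, 0}. (1, -1): f_x = 47 ≠ 0; (1, 0): f_x = 48 ≠ 0.
  x = 2: f_y(2, y) = -6*y**2 - 8*y; vanishes at y ∈ {0}. (2, 0): f_x = 75 ≠ 0.
  x = 3: f_y(3, y) = -6*y**2 - 10*y; vanishes at y ∈ {0}. (3, 0): f_x = 108 ≠ 0.
  x = 4: f_y(4, y) = -6*y**2 - 12*y; vanishes at y ∈ {-2, 0}. (4, -2): f_x = 143 ≠ 0; (4, 0): f_x = 147 ≠ 0.
Only singular point on the grid: (-3, 0).
Classify: substitute x = -3 + u, y = 0 + v and expand: f = u**3 - u*v**2 - 2*v**3 + v**2.
No constant or linear terms (consistent with a singular point). Quadratic part: v**2. Cubic part: u**3 - u*v**2 - 2*v**3.
The quadratic part v**2 is a perfect square, so there is a single (double) tangent line v = 0, i.e. y = 0. Restricting the cubic part to that line (v = 0) leaves u**3 ≠ 0, so f is not divisible by v and the branch is v² ≈ -u**3 to lowest order — this is a cusp.
Classification: cusp.


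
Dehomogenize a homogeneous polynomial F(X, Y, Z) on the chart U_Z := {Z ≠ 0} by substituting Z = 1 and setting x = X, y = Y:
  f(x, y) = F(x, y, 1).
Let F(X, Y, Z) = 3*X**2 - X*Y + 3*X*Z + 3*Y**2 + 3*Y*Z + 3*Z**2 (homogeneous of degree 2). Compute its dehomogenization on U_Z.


f(x, y) = 3*x**2 - x*y + 3*x + 3*y**2 + 3*y + 3

On U_Z we set Z = 1. Each monomial c·X^i·Y^j·Z^k in F becomes c·x^i·y^j·1^k = c·x^i·y^j.
Substituting Z = 1: F(X, Y, 1) = 3*x**2 - x*y + 3*x + 3*y**2 + 3*y + 3.
Note: deg(f) ≤ deg(F) = 2; strict inequality happens when F is divisible by Z (lost terms).


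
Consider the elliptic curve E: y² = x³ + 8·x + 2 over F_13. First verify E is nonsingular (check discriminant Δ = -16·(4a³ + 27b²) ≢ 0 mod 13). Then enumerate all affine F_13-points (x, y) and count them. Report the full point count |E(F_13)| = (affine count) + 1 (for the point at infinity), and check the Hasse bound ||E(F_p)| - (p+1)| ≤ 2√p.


Affine points = {(2, 0), (3, 1), (3, 12), (9, 6), (9, 7), (10, 4), (10, 9), (11, 2), (11, 11)}; affine count = 9; |E(F_13)| = 10.

Discriminant check: Δ ∝ 4a³ + 27b² = 4·8³ + 27·2² = 4·512 + 27·4 ≡ 11 (mod 13). Nonzero ⇒ E is nonsingular.
For each x ∈ F_13, compute rhs = x³ + 8·x + 2 mod 13, then count y ∈ F_13 with y² ≡ rhs.
  x = 0: rhs = 2, matching y values: none (0 points).
  x = 1: rhs = 11, matching y values: none (0 points).
  x = 2: rhs = 0, matching y values: 0 (1 points).
  x = 3: rhs = 1, matching y values: 1, 12 (2 points).
  x = 4: rhs = 7, matching y values: none (0 points).
  x = 5: rhs = 11, matching y values: none (0 points).
  x = 6: rhs = 6, matching y values: none (0 points).
  x = 7: rhs = 11, matching y values: none (0 points).
  x = 8: rhs = 6, matching y values: none (0 points).
  x = 9: rhs = 10, matching y values: 6, 7 (2 points).
  x = 10: rhs = 3, matching y values: 4, 9 (2 points).
  x = 11: rhs = 4, matching y values: 2, 11 (2 points).
  x = 12: rhs = 6, matching y values: none (0 points).
Total affine count: 9.
Full point count |E(F_13)| = 9 + 1 = 10.
Hasse bound: |10 − (13+1)| = |-4| = 4 ≤ 2√13 ≈ 7.2111 ✓.


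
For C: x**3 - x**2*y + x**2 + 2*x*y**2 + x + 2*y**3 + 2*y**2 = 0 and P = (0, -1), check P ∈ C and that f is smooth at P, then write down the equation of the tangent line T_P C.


Tangent line at P: 3*x + 2*y + 2 = 0.

Step 1: f(0, -1) = 0, so P lies on C.
Step 2: partial derivatives
  f_x(x, y) = 3*x**2 - 2*x*y + 2*x + 2*y**2 + 1, f_y(x, y) = -x**2 + 4*x*y + 6*y**2 + 4*y.
  f_x(P) = 3, f_y(P) = 2 (gradient nonzero, so P is smooth).
Step 3: tangent line at P: 3·(x − 0) + 2·(y − -1) = 0.
Expanding: 3*x + 2*y + 2 = 0.


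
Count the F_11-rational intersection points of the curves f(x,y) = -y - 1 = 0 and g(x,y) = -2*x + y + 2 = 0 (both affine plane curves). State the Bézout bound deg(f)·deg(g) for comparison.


Common zeros: {(6, 10)}; count = 1; Bézout bound = 1.

deg(f) = 1, deg(g) = 1, so Bézout bound = 1.
Scan x ∈ F_11. For each x, list the y ∈ F_11 with f(x, y) ≡ 0 and those with g(x, y) ≡ 0 (mod 11); the common zeros in that column are the intersection.
  x = 0: f ≡ 0 at y ∈ {10}; g ≡ 0 at y ∈ {9}; common: ∅.
  x = 1: f ≡ 0 at y ∈ {10}; g ≡ 0 at y ∈ {0}; common: ∅.
  x = 2: f ≡ 0 at y ∈ {10}; g ≡ 0 at y ∈ {2}; common: ∅.
  x = 3: f ≡ 0 at y ∈ {10}; g ≡ 0 at y ∈ {4}; common: ∅.
  x = 4: f ≡ 0 at y ∈ {10}; g ≡ 0 at y ∈ {6}; common: ∅.
  x = 5: f ≡ 0 at y ∈ {10}; g ≡ 0 at y ∈ {8}; common: ∅.
  x = 6: f ≡ 0 at y ∈ {10}; g ≡ 0 at y ∈ {10}; common: {10}.
  x = 7: f ≡ 0 at y ∈ {10}; g ≡ 0 at y ∈ {1}; common: ∅.
  x = 8: f ≡ 0 at y ∈ {10}; g ≡ 0 at y ∈ {3}; common: ∅.
  x = 9: f ≡ 0 at y ∈ {10}; g ≡ 0 at y ∈ {5}; common: ∅.
  x = 10: f ≡ 0 at y ∈ {10}; g ≡ 0 at y ∈ {7}; common: ∅.
Collecting: common zeros = {(6, 10)}, so the count is 1.
Comparison with the Bézout bound: 1 ≤ 1 = deg(f)·deg(g), as expected for curves with no common component (the bound is attained).


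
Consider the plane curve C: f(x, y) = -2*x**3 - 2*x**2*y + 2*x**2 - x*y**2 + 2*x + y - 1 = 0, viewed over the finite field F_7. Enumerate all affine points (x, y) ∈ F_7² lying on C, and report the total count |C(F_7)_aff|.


Affine F_7-points: {(0, 1), (2, 1), (2, 6), (3, 2), (3, 4), (5, 1), (5, 6), (6, 3), (6, 5)}; count = 9.

For each of the 49 pairs (x, y) ∈ F_7², evaluate f(x, y) mod 7. Record the zeros.
  x = 0: [0↦6, 1↦0, 2↦1, 3↦2, 4↦3, 5↦4, 6↦5]  zeros at y ∈ {1}
  x = 1: [0↦1, 1↦6, 2↦2, 3↦3, 4↦2, 5↦6, 6↦1]  zeros at y ∈ ∅
  x = 2: [0↦2, 1↦0, 2↦1, 3↦5, 4↦5, 5↦1, 6↦0]  zeros at y ∈ {1, 6}
  x = 3: [0↦4, 1↦5, 2↦0, 3↦3, 4↦0, 5↦5, 6↦4]  zeros at y ∈ {2, 4}
  x = 4: [0↦2, 1↦2, 2↦1, 3↦6, 4↦3, 5↦6, 6↦1]  zeros at y ∈ ∅
  x = 5: [0↦5, 1↦0, 2↦6, 3↦2, 4↦2, 5↦6, 6↦0]  zeros at y ∈ {1, 6}
  x = 6: [0↦1, 1↦1, 2↦3, 3↦0, 4↦6, 5↦0, 6↦3]  zeros at y ∈ {3, 5}
Collecting zeros: affine points = {(0, 1), (2, 1), (2, 6), (3, 2), (3, 4), (5, 1), (5, 6), (6, 3), (6, 5)}.
Total count |C(F_7)_aff| = 9.


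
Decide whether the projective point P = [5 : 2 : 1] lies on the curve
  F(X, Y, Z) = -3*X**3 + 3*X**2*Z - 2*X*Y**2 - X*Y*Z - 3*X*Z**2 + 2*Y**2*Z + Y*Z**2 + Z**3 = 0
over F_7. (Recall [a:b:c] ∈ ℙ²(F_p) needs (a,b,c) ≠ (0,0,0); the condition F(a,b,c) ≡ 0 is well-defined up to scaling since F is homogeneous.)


F(5,2,1) ≡ 3 (mod 7); P is NOT on the curve.

Evaluate F(5, 2, 1) term-by-term (mod 7).
  -3*X**3 ↦ -3·125·1·1 = -375
  3*X**2*Z ↦ 3·25·1·1 = 75
  -2*X*Y**2 ↦ -2·5·4·1 = -40
  -X*Y*Z ↦ -1·5·2·1 = -10
  -3*X*Z**2 ↦ -3·5·1·1 = -15
  2*Y**2*Z ↦ 2·1·4·1 = 8
  Y*Z**2 ↦ 1·1·2·1 = 2
  Z**3 ↦ 1·1·1·1 = 1
Sum: F(5, 2, 1) = (-375) + (75) + (-40) + (-10) + (-15) + (8) + (2) + (1) = -354.
Reducing mod 7: -354 ≡ 3 (mod 7).
Since F(a, b, c) ≡ 3 ≠ 0 (mod 7), P does NOT lie on the curve.


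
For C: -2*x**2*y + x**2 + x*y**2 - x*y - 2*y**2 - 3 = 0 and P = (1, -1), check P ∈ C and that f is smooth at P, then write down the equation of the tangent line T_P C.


Tangent line at P: 8*x - y - 9 = 0.

Step 1: f(1, -1) = 0, so P lies on C.
Step 2: partial derivatives
  f_x(x, y) = -4*x*y + 2*x + y**2 - y, f_y(x, y) = -2*x**2 + 2*x*y - x - 4*y.
  f_x(P) = 8, f_y(P) = -1 (gradient nonzero, so P is smooth).
Step 3: tangent line at P: 8·(x − 1) + -1·(y − -1) = 0.
Expanding: 8*x - y - 9 = 0.


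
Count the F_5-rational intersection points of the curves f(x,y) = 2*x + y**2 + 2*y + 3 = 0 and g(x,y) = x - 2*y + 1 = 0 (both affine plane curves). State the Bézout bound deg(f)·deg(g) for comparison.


Common zeros: ∅; count = 0; Bézout bound = 2.

deg(f) = 2, deg(g) = 1, so Bézout bound = 2.
Scan x ∈ F_5. For each x, list the y ∈ F_5 with f(x, y) ≡ 0 and those with g(x, y) ≡ 0 (mod 5); the common zeros in that column are the intersection.
  x = 0: f ≡ 0 at y ∈ ∅; g ≡ 0 at y ∈ {3}; common: ∅.
  x = 1: f ≡ 0 at y ∈ {0, 3}; g ≡ 0 at y ∈ {1}; common: ∅.
  x = 2: f ≡ 0 at y ∈ {1, 2}; g ≡ 0 at y ∈ {4}; common: ∅.
  x = 3: f ≡ 0 at y ∈ ∅; g ≡ 0 at y ∈ {2}; common: ∅.
  x = 4: f ≡ 0 at y ∈ {4}; g ≡ 0 at y ∈ {0}; common: ∅.
Collecting: common zeros = ∅, so the count is 0.
Comparison with the Bézout bound: 0 ≤ 2 = deg(f)·deg(g), as expected for curves with no common component (the affine F_5-count falls short of the bound because intersections may lie at infinity, over extension fields, or carry multiplicity).


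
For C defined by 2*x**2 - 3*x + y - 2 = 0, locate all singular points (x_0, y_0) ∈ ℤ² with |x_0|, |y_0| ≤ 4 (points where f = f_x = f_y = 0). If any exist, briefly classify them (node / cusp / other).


No singular points in the scanned grid; C is smooth there.

Compute partial derivatives:
  f_x = 4*x - 3.
  f_y = 1.
f_y = 1 is a nonzero constant, so f_y never vanishes: no point (x, y) can satisfy f = f_x = f_y = 0. In particular no (x, y) ∈ {−4, ..., 4}² is singular; the curve is smooth.


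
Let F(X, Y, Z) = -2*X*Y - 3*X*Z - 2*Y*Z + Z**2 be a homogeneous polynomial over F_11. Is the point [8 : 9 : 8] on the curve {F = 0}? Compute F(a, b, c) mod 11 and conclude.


F(8,9,8) ≡ 2 (mod 11); P is NOT on the curve.

Evaluate F(8, 9, 8) term-by-term (mod 11).
  -2*X*Y ↦ -2·8·9·1 = -144
  -3*X*Z ↦ -3·8·1·8 = -192
  -2*Y*Z ↦ -2·1·9·8 = -144
  Z**2 ↦ 1·1·1·64 = 64
Sum: F(8, 9, 8) = (-144) + (-192) + (-144) + (64) = -416.
Reducing mod 11: -416 ≡ 2 (mod 11).
Since F(a, b, c) ≡ 2 ≠ 0 (mod 11), P does NOT lie on the curve.


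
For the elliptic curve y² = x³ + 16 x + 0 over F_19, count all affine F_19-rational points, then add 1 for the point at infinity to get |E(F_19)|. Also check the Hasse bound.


Affine points = {(0, 0), (1, 6), (1, 13), (10, 1), (10, 18), (11, 5), (11, 14), (12, 1), (12, 18), (13, 7), (13, 12), (14, 2), (14, 17), (15, 9), (15, 10), (16, 1), (16, 18), (17, 6), (17, 13)}; affine count = 19; |E(F_19)| = 20.

Discriminant check: Δ ∝ 4a³ + 27b² = 4·16³ + 27·0² = 4·4096 + 27·0 ≡ 6 (mod 19). Nonzero ⇒ E is nonsingular.
For each x ∈ F_19, compute rhs = x³ + 16·x + 0 mod 19, then count y ∈ F_19 with y² ≡ rhs.
  x = 0: rhs = 0, matching y values: 0 (1 points).
  x = 1: rhs = 17, matching y values: 6, 13 (2 points).
  x = 2: rhs = 2, matching y values: none (0 points).
  x = 3: rhs = 18, matching y values: none (0 points).
  x = 4: rhs = 14, matching y values: none (0 points).
  x = 5: rhs = 15, matching y values: none (0 points).
  x = 6: rhs = 8, matching y values: none (0 points).
  x = 7: rhs = 18, matching y values: none (0 points).
  x = 8: rhs = 13, matching y values: none (0 points).
  x = 9: rhs = 18, matching y values: none (0 points).
  x = 10: rhs = 1, matching y values: 1, 18 (2 points).
  x = 11: rhs = 6, matching y values: 5, 14 (2 points).
  x = 12: rhs = 1, matching y values: 1, 18 (2 points).
  x = 13: rhs = 11, matching y values: 7, 12 (2 points).
  x = 14: rhs = 4, matching y values: 2, 17 (2 points).
  x = 15: rhs = 5, matching y values: 9, 10 (2 points).
  x = 16: rhs = 1, matching y values: 1, 18 (2 points).
  x = 17: rhs = 17, matching y values: 6, 13 (2 points).
  x = 18: rhs = 2, matching y values: none (0 points).
Total affine count: 19.
Full point count |E(F_19)| = 19 + 1 = 20.
Hasse bound: |20 − (19+1)| = |0| = 0 ≤ 2√19 ≈ 8.7178 ✓.


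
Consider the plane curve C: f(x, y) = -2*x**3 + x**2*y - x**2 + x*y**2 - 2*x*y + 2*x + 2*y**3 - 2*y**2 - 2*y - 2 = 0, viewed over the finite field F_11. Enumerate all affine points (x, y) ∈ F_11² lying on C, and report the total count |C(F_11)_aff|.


Affine F_11-points: {(0, 7), (0, 9), (1, 3), (2, 8), (3, 1), (5, 9), (9, 6), (10, 9)}; count = 8.

For each of the 121 pairs (x, y) ∈ F_11², evaluate f(x, y) mod 11. Record the zeros.
  x = 0: [0↦9, 1↦7, 2↦2, 3↦6, 4↦9, 5↦1, 6↦5, 7↦0, 8↦9, 9↦0, 10↦7]  zeros at y ∈ {7, 9}
  x = 1: [0↦8, 1↦6, 2↦3, 3↦0, 4↦9, 5↦9, 6↦1, 7↦8, 8↦9, 9↦5, 10↦8]  zeros at y ∈ {3}
  x = 2: [0↦4, 1↦4, 2↦5, 3↦8, 4↦3, 5↦2, 6↦6, 7↦5, 8↦0, 9↦3, 10↦4]  zeros at y ∈ {8}
  x = 3: [0↦7, 1↦0, 2↦7, 3↦7, 4↦1, 5↦1, 6↦8, 7↦1, 8↦3, 9↦4, 10↦5]  zeros at y ∈ {1}
  x = 4: [0↦5, 1↦4, 2↦8, 3↦7, 4↦2, 5↦5, 6↦6, 7↦6, 8↦6, 9↦7, 10↦10]  zeros at y ∈ ∅
  x = 5: [0↦8, 1↦4, 2↦7, 3↦7, 4↦5, 5↦2, 6↦10, 7↦8, 8↦8, 9↦0, 10↦7]  zeros at y ∈ {9}
  x = 6: [0↦4, 1↦10, 2↦3, 3↦6, 4↦9, 5↦2, 6↦8, 7↦6, 8↦8, 9↦4, 10↦6]  zeros at y ∈ ∅
  x = 7: [0↦3, 1↦10, 2↦6, 3↦3, 4↦2, 5↦4, 6↦10, 7↦10, 8↦5, 9↦7, 10↦6]  zeros at y ∈ ∅
  x = 8: [0↦4, 1↦3, 2↦4, 3↦8, 4↦5, 5↦7, 6↦4, 7↦8, 8↦9, 9↦8, 10↦6]  zeros at y ∈ ∅
  x = 9: [0↦6, 1↦10, 2↦7, 3↦9, 4↦6, 5↦10, 6↦0, 7↦10, 8↦8, 9↦6, 10↦5]  zeros at y ∈ {6}
  x = 10: [0↦8, 1↦8, 2↦3, 3↦5, 4↦4, 5↦1, 6↦8, 7↦4, 8↦1, 9↦0, 10↦2]  zeros at y ∈ {9}
Collecting zeros: affine points = {(0, 7), (0, 9), (1, 3), (2, 8), (3, 1), (5, 9), (9, 6), (10, 9)}.
Total count |C(F_11)_aff| = 8.


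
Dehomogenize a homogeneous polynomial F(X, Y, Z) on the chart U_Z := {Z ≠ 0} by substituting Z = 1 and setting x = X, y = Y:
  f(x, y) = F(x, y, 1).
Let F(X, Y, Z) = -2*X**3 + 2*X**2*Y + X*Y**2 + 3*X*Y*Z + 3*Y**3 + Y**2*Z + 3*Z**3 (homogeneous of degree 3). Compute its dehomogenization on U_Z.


f(x, y) = -2*x**3 + 2*x**2*y + x*y**2 + 3*x*y + 3*y**3 + y**2 + 3

On U_Z we set Z = 1. Each monomial c·X^i·Y^j·Z^k in F becomes c·x^i·y^j·1^k = c·x^i·y^j.
Substituting Z = 1: F(X, Y, 1) = -2*x**3 + 2*x**2*y + x*y**2 + 3*x*y + 3*y**3 + y**2 + 3.
Note: deg(f) ≤ deg(F) = 3; strict inequality happens when F is divisible by Z (lost terms).


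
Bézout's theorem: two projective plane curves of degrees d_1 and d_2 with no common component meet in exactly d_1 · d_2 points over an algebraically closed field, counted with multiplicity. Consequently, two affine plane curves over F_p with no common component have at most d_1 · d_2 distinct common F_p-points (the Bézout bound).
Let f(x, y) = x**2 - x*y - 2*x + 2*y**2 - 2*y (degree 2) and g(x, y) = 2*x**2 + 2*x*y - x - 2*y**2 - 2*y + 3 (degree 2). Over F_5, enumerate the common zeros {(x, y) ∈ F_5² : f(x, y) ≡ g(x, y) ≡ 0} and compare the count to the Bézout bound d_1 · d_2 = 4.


Common zeros: {(2, 2), (3, 1)}; count = 2; Bézout bound = 4.

deg(f) = 2, deg(g) = 2, so Bézout bound = 4.
Scan x ∈ F_5. For each x, list the y ∈ F_5 with f(x, y) ≡ 0 and those with g(x, y) ≡ 0 (mod 5); the common zeros in that column are the intersection.
  x = 0: f ≡ 0 at y ∈ {0, 1}; g ≡ 0 at y ∈ ∅; common: ∅.
  x = 1: f ≡ 0 at y ∈ ∅; g ≡ 0 at y ∈ ∅; common: ∅.
  x = 2: f ≡ 0 at y ∈ {0, 2}; g ≡ 0 at y ∈ {2, 4}; common: {2}.
  x = 3: f ≡ 0 at y ∈ {1, 4}; g ≡ 0 at y ∈ {1}; common: {1}.
  x = 4: f ≡ 0 at y ∈ ∅; g ≡ 0 at y ∈ {1, 2}; common: ∅.
Collecting: common zeros = {(2, 2), (3, 1)}, so the count is 2.
Comparison with the Bézout bound: 2 ≤ 4 = deg(f)·deg(g), as expected for curves with no common component (the affine F_5-count falls short of the bound because intersections may lie at infinity, over extension fields, or carry multiplicity).


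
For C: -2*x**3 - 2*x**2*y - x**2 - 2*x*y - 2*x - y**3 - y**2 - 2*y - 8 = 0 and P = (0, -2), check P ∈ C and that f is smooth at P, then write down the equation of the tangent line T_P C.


Tangent line at P: 2*x - 10*y - 20 = 0.

Step 1: f(0, -2) = 0, so P lies on C.
Step 2: partial derivatives
  f_x(x, y) = -6*x**2 - 4*x*y - 2*x - 2*y - 2, f_y(x, y) = -2*x**2 - 2*x - 3*y**2 - 2*y - 2.
  f_x(P) = 2, f_y(P) = -10 (gradient nonzero, so P is smooth).
Step 3: tangent line at P: 2·(x − 0) + -10·(y − -2) = 0.
Expanding: 2*x - 10*y - 20 = 0.


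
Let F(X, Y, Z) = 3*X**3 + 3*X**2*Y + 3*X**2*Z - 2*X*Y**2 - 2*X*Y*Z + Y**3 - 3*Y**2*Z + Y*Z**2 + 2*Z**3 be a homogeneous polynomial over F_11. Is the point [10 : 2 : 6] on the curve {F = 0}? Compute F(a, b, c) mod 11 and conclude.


F(10,2,6) ≡ 9 (mod 11); P is NOT on the curve.

Evaluate F(10, 2, 6) term-by-term (mod 11).
  3*X**3 ↦ 3·1000·1·1 = 3000
  3*X**2*Y ↦ 3·100·2·1 = 600
  3*X**2*Z ↦ 3·100·1·6 = 1800
  -2*X*Y**2 ↦ -2·10·4·1 = -80
  -2*X*Y*Z ↦ -2·10·2·6 = -240
  Y**3 ↦ 1·1·8·1 = 8
  -3*Y**2*Z ↦ -3·1·4·6 = -72
  Y*Z**2 ↦ 1·1·2·36 = 72
  2*Z**3 ↦ 2·1·1·216 = 432
Sum: F(10, 2, 6) = (3000) + (600) + (1800) + (-80) + (-240) + (8) + (-72) + (72) + (432) = 5520.
Reducing mod 11: 5520 ≡ 9 (mod 11).
Since F(a, b, c) ≡ 9 ≠ 0 (mod 11), P does NOT lie on the curve.


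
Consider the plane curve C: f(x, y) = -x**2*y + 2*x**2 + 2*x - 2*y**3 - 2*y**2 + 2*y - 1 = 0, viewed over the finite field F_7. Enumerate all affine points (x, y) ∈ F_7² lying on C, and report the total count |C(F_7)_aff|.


Affine F_7-points: {(0, 2), (1, 1), (3, 3), (4, 1), (6, 3)}; count = 5.

For each of the 49 pairs (x, y) ∈ F_7², evaluate f(x, y) mod 7. Record the zeros.
  x = 0: [0↦6, 1↦4, 2↦0, 3↦3, 4↦1, 5↦3, 6↦4]  zeros at y ∈ {2}
  x = 1: [0↦3, 1↦0, 2↦2, 3↦4, 4↦1, 5↦2, 6↦2]  zeros at y ∈ {1}
  x = 2: [0↦4, 1↦5, 2↦4, 3↦3, 4↦4, 5↦2, 6↦6]  zeros at y ∈ ∅
  x = 3: [0↦2, 1↦5, 2↦6, 3↦0, 4↦3, 5↦3, 6↦2]  zeros at y ∈ {3}
  x = 4: [0↦4, 1↦0, 2↦1, 3↦2, 4↦5, 5↦5, 6↦4]  zeros at y ∈ {1}
  x = 5: [0↦3, 1↦4, 2↦3, 3↦2, 4↦3, 5↦1, 6↦5]  zeros at y ∈ ∅
  x = 6: [0↦6, 1↦3, 2↦5, 3↦0, 4↦4, 5↦5, 6↦5]  zeros at y ∈ {3}
Collecting zeros: affine points = {(0, 2), (1, 1), (3, 3), (4, 1), (6, 3)}.
Total count |C(F_7)_aff| = 5.


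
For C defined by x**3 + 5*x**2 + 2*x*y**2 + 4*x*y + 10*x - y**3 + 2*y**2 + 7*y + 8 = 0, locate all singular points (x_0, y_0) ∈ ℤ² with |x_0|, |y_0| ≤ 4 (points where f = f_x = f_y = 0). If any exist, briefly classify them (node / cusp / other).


Singular points: {(-2, -1)}; classification: node.

Compute partial derivatives:
  f_x = 3*x**2 + 10*x + 2*y**2 + 4*y + 10.
  f_y = 4*x*y + 4*x - 3*y**2 + 4*y + 7.
Scan x_0 ∈ {−4, ..., 4}. For each x_0, f_y(x_0, y) is a polynomial in y; find its integer roots y ∈ {−4, ..., 4}, then test f_x and f at those candidates.
  x = -4: f_y(-4, y) = -3*y**2 - 12*y - 9; vanishes at y ∈ {-3, -1}. (-4, -3): f_x = 24 ≠ 0; (-4, -1): f_x = 16 ≠ 0.
  x = -3: f_y(-3, y) = -3*y**2 - 8*y - 5; vanishes at y ∈ {-1}. (-3, -1): f_x = 5 ≠ 0.
  x = -2: f_y(-2, y) = -3*y**2 - 4*y - 1; vanishes at y ∈ {-1}. (-2, -1): f_x = 0, f = 0 — SINGULAR.
  x = -1: f_y(-1, y) = 3 - 3*y**2; vanishes at y ∈ {-1, 1}. (-1, -1): f_x = 1 ≠ 0; (-1, 1): f_x = 9 ≠ 0.
  x = 0: f_y(0, y) = -3*y**2 + 4*y + 7; vanishes at y ∈ {-1}. (0, -1): f_x = 8 ≠ 0.
  x = 1: f_y(1, y) = -3*y**2 + 8*y + 11; vanishes at y ∈ {-1}. (1, -1): f_x = 21 ≠ 0.
  x = 2: f_y(2, y) = -3*y**2 + 12*y + 15; vanishes at y ∈ {-1}. (2, -1): f_x = 40 ≠ 0.
  x = 3: f_y(3, y) = -3*y**2 + 16*y + 19; vanishes at y ∈ {-1}. (3, -1): f_x = 65 ≠ 0.
  x = 4: f_y(4, y) = -3*y**2 + 20*y + 23; vanishes at y ∈ {-1}. (4, -1): f_x = 96 ≠ 0.
Only singular point on the grid: (-2, -1).
Classify: substitute x = -2 + u, y = -1 + v and expand: f = u**3 - u**2 + 2*u*v**2 - v**3 + v**2.
No constant or linear terms (consistent with a singular point). Quadratic part: -u**2 + v**2. Cubic part: u**3 + 2*u*v**2 - v**3.
The quadratic part v**2 - u**2 = (v − u)(v + u) splits into two distinct linear factors, so there are two distinct tangent lines y − -1 = ±(x − -2) — this is a node (ordinary double point).
Classification: node.


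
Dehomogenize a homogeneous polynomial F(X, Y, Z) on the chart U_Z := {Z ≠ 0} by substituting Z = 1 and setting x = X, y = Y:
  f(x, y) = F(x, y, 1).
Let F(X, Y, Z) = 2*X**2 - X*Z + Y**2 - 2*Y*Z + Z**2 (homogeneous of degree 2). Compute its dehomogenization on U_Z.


f(x, y) = 2*x**2 - x + y**2 - 2*y + 1

On U_Z we set Z = 1. Each monomial c·X^i·Y^j·Z^k in F becomes c·x^i·y^j·1^k = c·x^i·y^j.
Substituting Z = 1: F(X, Y, 1) = 2*x**2 - x + y**2 - 2*y + 1.
Note: deg(f) ≤ deg(F) = 2; strict inequality happens when F is divisible by Z (lost terms).


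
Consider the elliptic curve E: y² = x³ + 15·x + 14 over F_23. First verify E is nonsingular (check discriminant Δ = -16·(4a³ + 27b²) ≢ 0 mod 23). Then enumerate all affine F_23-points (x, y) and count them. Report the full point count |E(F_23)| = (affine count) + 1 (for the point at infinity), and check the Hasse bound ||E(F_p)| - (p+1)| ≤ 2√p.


Affine points = {(2, 11), (2, 12), (4, 0), (7, 5), (7, 18), (8, 5), (8, 18), (9, 2), (9, 21), (12, 6), (12, 17), (14, 1), (14, 22), (15, 7), (15, 16), (16, 7), (16, 16)}; affine count = 17; |E(F_23)| = 18.

Discriminant check: Δ ∝ 4a³ + 27b² = 4·15³ + 27·14² = 4·3375 + 27·196 ≡ 1 (mod 23). Nonzero ⇒ E is nonsingular.
For each x ∈ F_23, compute rhs = x³ + 15·x + 14 mod 23, then count y ∈ F_23 with y² ≡ rhs.
  x = 0: rhs = 14, matching y values: none (0 points).
  x = 1: rhs = 7, matching y values: none (0 points).
  x = 2: rhs = 6, matching y values: 11, 12 (2 points).
  x = 3: rhs = 17, matching y values: none (0 points).
  x = 4: rhs = 0, matching y values: 0 (1 points).
  x = 5: rhs = 7, matching y values: none (0 points).
  x = 6: rhs = 21, matching y values: none (0 points).
  x = 7: rhs = 2, matching y values: 5, 18 (2 points).
  x = 8: rhs = 2, matching y values: 5, 18 (2 points).
  x = 9: rhs = 4, matching y values: 2, 21 (2 points).
  x = 10: rhs = 14, matching y values: none (0 points).
  x = 11: rhs = 15, matching y values: none (0 points).
  x = 12: rhs = 13, matching y values: 6, 17 (2 points).
  x = 13: rhs = 14, matching y values: none (0 points).
  x = 14: rhs = 1, matching y values: 1, 22 (2 points).
  x = 15: rhs = 3, matching y values: 7, 16 (2 points).
  x = 16: rhs = 3, matching y values: 7, 16 (2 points).
  x = 17: rhs = 7, matching y values: none (0 points).
  x = 18: rhs = 21, matching y values: none (0 points).
  x = 19: rhs = 5, matching y values: none (0 points).
  x = 20: rhs = 11, matching y values: none (0 points).
  x = 21: rhs = 22, matching y values: none (0 points).
  x = 22: rhs = 21, matching y values: none (0 points).
Total affine count: 17.
Full point count |E(F_23)| = 17 + 1 = 18.
Hasse bound: |18 − (23+1)| = |-6| = 6 ≤ 2√23 ≈ 9.5917 ✓.


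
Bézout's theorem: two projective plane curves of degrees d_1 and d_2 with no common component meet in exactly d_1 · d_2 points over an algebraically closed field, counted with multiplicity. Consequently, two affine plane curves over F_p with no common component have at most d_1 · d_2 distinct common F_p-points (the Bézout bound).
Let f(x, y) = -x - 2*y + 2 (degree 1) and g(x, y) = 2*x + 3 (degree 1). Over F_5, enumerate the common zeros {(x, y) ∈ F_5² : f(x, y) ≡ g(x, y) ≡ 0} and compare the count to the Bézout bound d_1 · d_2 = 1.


Common zeros: {(1, 3)}; count = 1; Bézout bound = 1.

deg(f) = 1, deg(g) = 1, so Bézout bound = 1.
Scan x ∈ F_5. For each x, list the y ∈ F_5 with f(x, y) ≡ 0 and those with g(x, y) ≡ 0 (mod 5); the common zeros in that column are the intersection.
  x = 0: f ≡ 0 at y ∈ {1}; g ≡ 0 at y ∈ ∅; common: ∅.
  x = 1: f ≡ 0 at y ∈ {3}; g ≡ 0 at y ∈ {0, 1, 2, 3, 4}; common: {3}.
  x = 2: f ≡ 0 at y ∈ {0}; g ≡ 0 at y ∈ ∅; common: ∅.
  x = 3: f ≡ 0 at y ∈ {2}; g ≡ 0 at y ∈ ∅; common: ∅.
  x = 4: f ≡ 0 at y ∈ {4}; g ≡ 0 at y ∈ ∅; common: ∅.
Collecting: common zeros = {(1, 3)}, so the count is 1.
Comparison with the Bézout bound: 1 ≤ 1 = deg(f)·deg(g), as expected for curves with no common component (the bound is attained).


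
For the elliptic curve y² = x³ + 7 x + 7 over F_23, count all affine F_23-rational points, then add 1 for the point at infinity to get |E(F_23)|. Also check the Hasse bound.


Affine points = {(2, 11), (2, 12), (3, 3), (3, 20), (5, 11), (5, 12), (6, 9), (6, 14), (7, 10), (7, 13), (8, 0), (11, 9), (11, 14), (12, 5), (12, 18), (13, 8), (13, 15), (16, 11), (16, 12), (17, 5), (17, 18), (18, 10), (18, 13), (21, 10), (21, 13)}; affine count = 25; |E(F_23)| = 26.

Discriminant check: Δ ∝ 4a³ + 27b² = 4·7³ + 27·7² = 4·343 + 27·49 ≡ 4 (mod 23). Nonzero ⇒ E is nonsingular.
For each x ∈ F_23, compute rhs = x³ + 7·x + 7 mod 23, then count y ∈ F_23 with y² ≡ rhs.
  x = 0: rhs = 7, matching y values: none (0 points).
  x = 1: rhs = 15, matching y values: none (0 points).
  x = 2: rhs = 6, matching y values: 11, 12 (2 points).
  x = 3: rhs = 9, matching y values: 3, 20 (2 points).
  x = 4: rhs = 7, matching y values: none (0 points).
  x = 5: rhs = 6, matching y values: 11, 12 (2 points).
  x = 6: rhs = 12, matching y values: 9, 14 (2 points).
  x = 7: rhs = 8, matching y values: 10, 13 (2 points).
  x = 8: rhs = 0, matching y values: 0 (1 points).
  x = 9: rhs = 17, matching y values: none (0 points).
  x = 10: rhs = 19, matching y values: none (0 points).
  x = 11: rhs = 12, matching y values: 9, 14 (2 points).
  x = 12: rhs = 2, matching y values: 5, 18 (2 points).
  x = 13: rhs = 18, matching y values: 8, 15 (2 points).
  x = 14: rhs = 20, matching y values: none (0 points).
  x = 15: rhs = 14, matching y values: none (0 points).
  x = 16: rhs = 6, matching y values: 11, 12 (2 points).
  x = 17: rhs = 2, matching y values: 5, 18 (2 points).
  x = 18: rhs = 8, matching y values: 10, 13 (2 points).
  x = 19: rhs = 7, matching y values: none (0 points).
  x = 20: rhs = 5, matching y values: none (0 points).
  x = 21: rhs = 8, matching y values: 10, 13 (2 points).
  x = 22: rhs = 22, matching y values: none (0 points).
Total affine count: 25.
Full point count |E(F_23)| = 25 + 1 = 26.
Hasse bound: |26 − (23+1)| = |2| = 2 ≤ 2√23 ≈ 9.5917 ✓.


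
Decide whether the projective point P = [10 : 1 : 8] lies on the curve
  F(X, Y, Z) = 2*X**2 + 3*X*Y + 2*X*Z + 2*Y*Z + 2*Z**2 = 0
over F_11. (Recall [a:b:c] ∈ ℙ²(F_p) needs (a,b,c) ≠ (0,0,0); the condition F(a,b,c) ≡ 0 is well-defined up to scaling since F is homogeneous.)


F(10,1,8) ≡ 6 (mod 11); P is NOT on the curve.

Evaluate F(10, 1, 8) term-by-term (mod 11).
  2*X**2 ↦ 2·100·1·1 = 200
  3*X*Y ↦ 3·10·1·1 = 30
  2*X*Z ↦ 2·10·1·8 = 160
  2*Y*Z ↦ 2·1·1·8 = 16
  2*Z**2 ↦ 2·1·1·64 = 128
Sum: F(10, 1, 8) = (200) + (30) + (160) + (16) + (128) = 534.
Reducing mod 11: 534 ≡ 6 (mod 11).
Since F(a, b, c) ≡ 6 ≠ 0 (mod 11), P does NOT lie on the curve.


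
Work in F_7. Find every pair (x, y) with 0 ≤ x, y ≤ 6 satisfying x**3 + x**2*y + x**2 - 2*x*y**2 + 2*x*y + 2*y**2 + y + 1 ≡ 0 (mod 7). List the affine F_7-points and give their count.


Affine F_7-points: {(0, 5), (1, 1), (3, 1), (3, 3), (4, 5)}; count = 5.

For each of the 49 pairs (x, y) ∈ F_7², evaluate f(x, y) mod 7. Record the zeros.
  x = 0: [0↦1, 1↦4, 2↦4, 3↦1, 4↦2, 5↦0, 6↦2]  zeros at y ∈ {5}
  x = 1: [0↦3, 1↦0, 2↦4, 3↦1, 4↦5, 5↦2, 6↦6]  zeros at y ∈ {1}
  x = 2: [0↦6, 1↦6, 2↦2, 3↦1, 4↦3, 5↦1, 6↦2]  zeros at y ∈ ∅
  x = 3: [0↦2, 1↦0, 2↦4, 3↦0, 4↦2, 5↦3, 6↦3]  zeros at y ∈ {1, 3}
  x = 4: [0↦4, 1↦2, 2↦2, 3↦4, 4↦1, 5↦0, 6↦1]  zeros at y ∈ {5}
  x = 5: [0↦4, 1↦4, 2↦2, 3↦5, 4↦6, 5↦5, 6↦2]  zeros at y ∈ ∅
  x = 6: [0↦1, 1↦5, 2↦3, 3↦2, 4↦2, 5↦3, 6↦5]  zeros at y ∈ ∅
Collecting zeros: affine points = {(0, 5), (1, 1), (3, 1), (3, 3), (4, 5)}.
Total count |C(F_7)_aff| = 5.


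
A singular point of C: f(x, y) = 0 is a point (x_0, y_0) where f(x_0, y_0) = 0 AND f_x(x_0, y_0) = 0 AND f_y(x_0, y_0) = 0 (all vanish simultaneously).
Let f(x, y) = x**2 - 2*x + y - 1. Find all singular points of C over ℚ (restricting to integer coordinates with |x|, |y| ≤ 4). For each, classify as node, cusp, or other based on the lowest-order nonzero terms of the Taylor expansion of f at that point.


No singular points in the scanned grid; C is smooth there.

Compute partial derivatives:
  f_x = 2*x - 2.
  f_y = 1.
f_y = 1 is a nonzero constant, so f_y never vanishes: no point (x, y) can satisfy f = f_x = f_y = 0. In particular no (x, y) ∈ {−4, ..., 4}² is singular; the curve is smooth.


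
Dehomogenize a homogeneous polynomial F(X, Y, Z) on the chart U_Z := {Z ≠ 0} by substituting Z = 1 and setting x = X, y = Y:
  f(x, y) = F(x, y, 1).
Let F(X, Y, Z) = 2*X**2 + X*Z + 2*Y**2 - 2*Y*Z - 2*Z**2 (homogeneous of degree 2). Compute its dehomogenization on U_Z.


f(x, y) = 2*x**2 + x + 2*y**2 - 2*y - 2

On U_Z we set Z = 1. Each monomial c·X^i·Y^j·Z^k in F becomes c·x^i·y^j·1^k = c·x^i·y^j.
Substituting Z = 1: F(X, Y, 1) = 2*x**2 + x + 2*y**2 - 2*y - 2.
Note: deg(f) ≤ deg(F) = 2; strict inequality happens when F is divisible by Z (lost terms).


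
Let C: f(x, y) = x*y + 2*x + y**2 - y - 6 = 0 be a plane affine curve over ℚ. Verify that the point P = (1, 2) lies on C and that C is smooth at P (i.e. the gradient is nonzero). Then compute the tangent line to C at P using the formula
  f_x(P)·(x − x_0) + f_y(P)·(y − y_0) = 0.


Tangent line at P: 4*x + 4*y - 12 = 0.

Step 1: f(1, 2) = 0, so P lies on C.
Step 2: partial derivatives
  f_x(x, y) = y + 2, f_y(x, y) = x + 2*y - 1.
  f_x(P) = 4, f_y(P) = 4 (gradient nonzero, so P is smooth).
Step 3: tangent line at P: 4·(x − 1) + 4·(y − 2) = 0.
Expanding: 4*x + 4*y - 12 = 0.


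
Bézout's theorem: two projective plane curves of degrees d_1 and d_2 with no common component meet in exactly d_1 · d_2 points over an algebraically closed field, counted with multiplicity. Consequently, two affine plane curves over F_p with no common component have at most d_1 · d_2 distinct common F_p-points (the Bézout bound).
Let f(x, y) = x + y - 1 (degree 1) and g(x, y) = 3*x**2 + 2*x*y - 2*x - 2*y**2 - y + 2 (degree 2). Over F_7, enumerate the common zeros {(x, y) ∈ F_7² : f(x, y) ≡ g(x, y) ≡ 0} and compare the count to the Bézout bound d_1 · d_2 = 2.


Common zeros: {(6, 2)}; count = 1; Bézout bound = 2.

deg(f) = 1, deg(g) = 2, so Bézout bound = 2.
Scan x ∈ F_7. For each x, list the y ∈ F_7 with f(x, y) ≡ 0 and those with g(x, y) ≡ 0 (mod 7); the common zeros in that column are the intersection.
  x = 0: f ≡ 0 at y ∈ {1}; g ≡ 0 at y ∈ ∅; common: ∅.
  x = 1: f ≡ 0 at y ∈ {0}; g ≡ 0 at y ∈ {5, 6}; common: ∅.
  x = 2: f ≡ 0 at y ∈ {6}; g ≡ 0 at y ∈ ∅; common: ∅.
  x = 3: f ≡ 0 at y ∈ {5}; g ≡ 0 at y ∈ ∅; common: ∅.
  x = 4: f ≡ 0 at y ∈ {4}; g ≡ 0 at y ∈ {0}; common: ∅.
  x = 5: f ≡ 0 at y ∈ {3}; g ≡ 0 at y ∈ {2, 6}; common: ∅.
  x = 6: f ≡ 0 at y ∈ {2}; g ≡ 0 at y ∈ {0, 2}; common: {2}.
Collecting: common zeros = {(6, 2)}, so the count is 1.
Comparison with the Bézout bound: 1 ≤ 2 = deg(f)·deg(g), as expected for curves with no common component (the affine F_7-count falls short of the bound because intersections may lie at infinity, over extension fields, or carry multiplicity).


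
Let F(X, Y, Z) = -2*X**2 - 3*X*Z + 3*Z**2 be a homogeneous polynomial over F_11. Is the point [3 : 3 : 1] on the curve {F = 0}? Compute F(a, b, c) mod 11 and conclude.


F(3,3,1) ≡ 9 (mod 11); P is NOT on the curve.

Evaluate F(3, 3, 1) term-by-term (mod 11).
  -2*X**2 ↦ -2·9·1·1 = -18
  -3*X*Z ↦ -3·3·1·1 = -9
  3*Z**2 ↦ 3·1·1·1 = 3
Sum: F(3, 3, 1) = (-18) + (-9) + (3) = -24.
Reducing mod 11: -24 ≡ 9 (mod 11).
Since F(a, b, c) ≡ 9 ≠ 0 (mod 11), P does NOT lie on the curve.


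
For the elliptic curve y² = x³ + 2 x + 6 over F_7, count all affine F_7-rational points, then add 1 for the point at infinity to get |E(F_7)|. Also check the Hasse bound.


Affine points = {(1, 3), (1, 4), (2, 2), (2, 5), (3, 2), (3, 5), (4, 1), (4, 6), (5, 1), (5, 6)}; affine count = 10; |E(F_7)| = 11.

Discriminant check: Δ ∝ 4a³ + 27b² = 4·2³ + 27·6² = 4·8 + 27·36 ≡ 3 (mod 7). Nonzero ⇒ E is nonsingular.
For each x ∈ F_7, compute rhs = x³ + 2·x + 6 mod 7, then count y ∈ F_7 with y² ≡ rhs.
  x = 0: rhs = 6, matching y values: none (0 points).
  x = 1: rhs = 2, matching y values: 3, 4 (2 points).
  x = 2: rhs = 4, matching y values: 2, 5 (2 points).
  x = 3: rhs = 4, matching y values: 2, 5 (2 points).
  x = 4: rhs = 1, matching y values: 1, 6 (2 points).
  x = 5: rhs = 1, matching y values: 1, 6 (2 points).
  x = 6: rhs = 3, matching y values: none (0 points).
Total affine count: 10.
Full point count |E(F_7)| = 10 + 1 = 11.
Hasse bound: |11 − (7+1)| = |3| = 3 ≤ 2√7 ≈ 5.2915 ✓.
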